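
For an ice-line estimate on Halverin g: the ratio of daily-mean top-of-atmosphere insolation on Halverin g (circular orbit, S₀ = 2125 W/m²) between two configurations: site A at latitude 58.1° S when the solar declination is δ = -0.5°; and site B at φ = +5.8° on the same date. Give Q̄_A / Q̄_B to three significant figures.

— Configuration A (φ=-58.1°):
cos H₀ = −tan(-58.1°) tan(-0.500°) = -0.0140, H₀ = 1.5848 rad.
Bracket: H₀ sin φ sin δ + cos φ cos δ sin H₀ = 1.5848×-0.84897×-0.00873 + 0.52844×0.99996×0.99990 = 0.011746 + 0.528366 = 0.540112.
Q̄ = (S₀/π) × [bracket] = (2125/π) × 0.540112 = 365.34 W/m².
— Configuration B (φ=+5.8°):
cos H₀ = −tan(+5.8°) tan(-0.500°) = 0.0009, H₀ = 1.5699 rad.
Bracket: H₀ sin φ sin δ + cos φ cos δ sin H₀ = 1.5699×0.10106×-0.00873 + 0.99488×0.99996×1.00000 = -0.001385 + 0.994840 = 0.993455.
Q̄ = (S₀/π) × [bracket] = (2125/π) × 0.993455 = 671.98 W/m².
Ratio Q̄_A / Q̄_B = 365.34 / 671.98 = 0.5437.

Q̄_A / Q̄_B ≈ 0.544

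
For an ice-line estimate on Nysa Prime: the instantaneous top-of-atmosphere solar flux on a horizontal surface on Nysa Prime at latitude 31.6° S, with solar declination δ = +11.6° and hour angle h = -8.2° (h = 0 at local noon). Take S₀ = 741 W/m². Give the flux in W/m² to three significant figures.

cos θ_z = sin φ sin δ + cos φ cos δ cos h = -0.105362 + 0.825801 = 0.720439.
Flux = S₀ · cos θ_z = 741 × 0.720439 = 533.8 W/m².

534 W/m²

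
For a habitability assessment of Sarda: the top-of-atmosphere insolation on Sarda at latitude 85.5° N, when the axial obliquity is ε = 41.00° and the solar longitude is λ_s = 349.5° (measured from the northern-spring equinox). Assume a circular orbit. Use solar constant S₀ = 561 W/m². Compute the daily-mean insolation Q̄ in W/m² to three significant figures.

Q̄ ≈ 0.00 W/m²

Solar declination: sin δ = sin ε · sin λ_s = sin 41.00° × sin 349.5° = -0.11956, so δ = -6.867°.
cos H₀ = −tan(+85.5°) tan(-6.867°) = 1.5301 ≥ 1 ⇒ polar night, H₀ = 0 and Q̄ = 0.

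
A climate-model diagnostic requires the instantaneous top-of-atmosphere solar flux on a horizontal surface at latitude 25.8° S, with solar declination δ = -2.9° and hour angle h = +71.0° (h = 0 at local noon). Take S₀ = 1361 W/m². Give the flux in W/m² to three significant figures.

428 W/m²

cos θ_z = sin φ sin δ + cos φ cos δ cos h = 0.022020 + 0.292740 = 0.314760.
Flux = S₀ · cos θ_z = 1361 × 0.314760 = 428.4 W/m².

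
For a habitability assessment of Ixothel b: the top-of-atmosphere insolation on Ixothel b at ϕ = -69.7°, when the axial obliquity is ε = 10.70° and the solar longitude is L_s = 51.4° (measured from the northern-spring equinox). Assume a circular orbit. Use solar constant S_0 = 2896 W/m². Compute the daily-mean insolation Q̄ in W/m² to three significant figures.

Solar declination: sin δ = sin ε · sin L_s = sin 10.70° × sin 51.4° = 0.14510, so δ = +8.343°.
cos h₀ = −tan(-69.7°) tan(+8.343°) = 0.3965, h₀ = 1.1631 rad.
Bracket: h₀ sin ϕ sin δ + cos ϕ cos δ sin h₀ = 1.1631×-0.93789×0.14510 + 0.34694×0.98942×0.91805 = -0.158284 + 0.315138 = 0.156854.
Q̄ = (S_0/π) × [bracket] = (2896/π) × 0.156854 = 144.6 W/m².

Q̄ ≈ 145 W/m²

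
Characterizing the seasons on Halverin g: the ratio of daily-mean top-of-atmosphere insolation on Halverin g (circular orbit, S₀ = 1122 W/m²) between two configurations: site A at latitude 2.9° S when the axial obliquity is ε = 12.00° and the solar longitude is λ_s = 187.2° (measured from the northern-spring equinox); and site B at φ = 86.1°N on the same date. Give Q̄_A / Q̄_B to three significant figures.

— Configuration A (φ=-2.9°):
Solar declination: sin δ = sin ε · sin λ_s = sin 12.00° × sin 187.2° = -0.02606, so δ = -1.493°.
cos H₀ = −tan(-2.9°) tan(-1.493°) = -0.0013, H₀ = 1.5721 rad.
Bracket: H₀ sin φ sin δ + cos φ cos δ sin H₀ = 1.5721×-0.05059×-0.02606 + 0.99872×0.99966×1.00000 = 0.002073 + 0.998380 = 1.000453.
Q̄ = (S₀/π) × [bracket] = (1122/π) × 1.000453 = 357.31 W/m².
— Configuration B (φ=+86.1°):
cos H₀ = −tan(+86.1°) tan(-1.493°) = 0.3824, H₀ = 1.1784 rad.
Bracket: H₀ sin φ sin δ + cos φ cos δ sin H₀ = 1.1784×0.99768×-0.02606 + 0.06802×0.99966×0.92401 = -0.030638 + 0.062830 = 0.032192.
Q̄ = (S₀/π) × [bracket] = (1122/π) × 0.032192 = 11.497 W/m².
Ratio Q̄_A / Q̄_B = 357.31 / 11.497 = 31.08.

Q̄_A / Q̄_B ≈ 31.1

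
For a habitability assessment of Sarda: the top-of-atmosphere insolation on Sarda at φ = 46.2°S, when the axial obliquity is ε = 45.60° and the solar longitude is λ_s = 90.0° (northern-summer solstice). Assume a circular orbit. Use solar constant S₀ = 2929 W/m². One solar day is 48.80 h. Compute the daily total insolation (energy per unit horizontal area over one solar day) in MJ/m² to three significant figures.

Solar declination: sin δ = sin ε · sin λ_s = sin 45.60° × sin 90.0° = 0.71447, so δ = +45.600°.
cos H₀ = −tan(-46.2°) tan(+45.600°) = 1.0649 ≥ 1 ⇒ polar night, H₀ = 0 and Q̄ = 0.
Daily total = Q̄ × 48.80 h × 3600 s/h = 0.00 MJ/m².

0.00 MJ/m²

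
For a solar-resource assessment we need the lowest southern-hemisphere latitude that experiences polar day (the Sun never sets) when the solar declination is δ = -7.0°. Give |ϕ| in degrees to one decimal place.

|ϕ| = 83.0°

Polar day requires cos h₀ = −tan ϕ tan δ ≤ −1, i.e. tan ϕ tan δ ≥ 1.
The boundary is |tan ϕ| · |tan δ| = 1, so |ϕ| = 90° − |δ| = 90° − 7.0° = 83.0° in the southern hemisphere.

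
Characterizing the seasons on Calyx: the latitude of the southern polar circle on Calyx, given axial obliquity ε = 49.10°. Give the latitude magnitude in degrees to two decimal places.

The polar circle is the lowest latitude that experiences at least one full rotation of continuous darkness at the northern-summer solstice; it lies at |φ| = 90° − ε = 90° − 49.10° = 40.90°.

40.90°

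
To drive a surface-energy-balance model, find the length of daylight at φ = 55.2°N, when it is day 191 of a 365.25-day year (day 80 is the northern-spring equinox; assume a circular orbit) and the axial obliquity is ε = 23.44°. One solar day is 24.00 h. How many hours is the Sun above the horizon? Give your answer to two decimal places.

16.75 h

Solar longitude: λ_s = 360° × (191 − 80)/365.25 = 109.405°.
sin δ = sin 23.44° × sin 109.405° = 0.37519, so δ = +22.036°.
cos H₀ = −tan φ · tan δ = −tan(+55.2°) × tan(+22.036°) = -0.5824, so H₀ = 2.1924 rad = 125.62°.
Daylight = 2H₀/(2π) × 24.00 h = (2.1924/π) × 24.00 = 16.75 h.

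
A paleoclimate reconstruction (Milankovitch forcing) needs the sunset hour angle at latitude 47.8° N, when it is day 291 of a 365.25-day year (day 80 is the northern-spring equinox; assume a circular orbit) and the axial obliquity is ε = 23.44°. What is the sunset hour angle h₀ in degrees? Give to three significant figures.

Solar longitude: L_s = 360° × (291 − 80)/365.25 = 207.967°.
sin δ = sin 23.44° × sin 207.967° = -0.18655, so δ = -10.751°.
cos h₀ = −tan ϕ · tan δ = −tan(+47.8°) × tan(-10.751°) = 0.2094, so h₀ = 1.3598 rad = 77.91°.

h₀ = 77.9°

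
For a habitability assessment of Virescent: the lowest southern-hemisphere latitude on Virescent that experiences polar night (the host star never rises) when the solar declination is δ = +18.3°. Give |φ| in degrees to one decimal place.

|φ| = 71.7°

Polar night requires cos H₀ = −tan φ tan δ ≥ 1, i.e. tan φ tan δ ≤ −1.
The boundary is |tan φ| · |tan δ| = 1, so |φ| = 90° − |δ| = 90° − 18.3° = 71.7° in the southern hemisphere.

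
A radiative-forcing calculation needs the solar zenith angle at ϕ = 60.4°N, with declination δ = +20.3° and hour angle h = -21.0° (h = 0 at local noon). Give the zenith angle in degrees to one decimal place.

θ_z = 42.8°

cos θ_z = sin ϕ sin δ + cos ϕ cos δ cos h = 0.301659 + 0.432493 = 0.734152.
θ_z = arccos(0.734152) = 42.8°.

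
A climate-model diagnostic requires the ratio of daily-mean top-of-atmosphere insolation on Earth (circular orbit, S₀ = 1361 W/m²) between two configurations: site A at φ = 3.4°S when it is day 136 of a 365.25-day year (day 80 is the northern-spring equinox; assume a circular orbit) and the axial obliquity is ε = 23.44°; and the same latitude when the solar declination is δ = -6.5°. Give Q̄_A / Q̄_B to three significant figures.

— Configuration A (φ=-3.4°):
Solar longitude: λ_s = 360° × (136 − 80)/365.25 = 55.195°.
sin δ = sin 23.44° × sin 55.195° = 0.32662, so δ = +19.064°.
cos H₀ = −tan(-3.4°) tan(+19.064°) = 0.0205, H₀ = 1.5503 rad.
Bracket: H₀ sin φ sin δ + cos φ cos δ sin H₀ = 1.5503×-0.05931×0.32662 + 0.99824×0.94515×0.99979 = -0.030032 + 0.943288 = 0.913256.
Q̄ = (S₀/π) × [bracket] = (1361/π) × 0.913256 = 395.64 W/m².
— Configuration B (φ=-3.4°):
cos H₀ = −tan(-3.4°) tan(-6.500°) = -0.0068, H₀ = 1.5776 rad.
Bracket: H₀ sin φ sin δ + cos φ cos δ sin H₀ = 1.5776×-0.05931×-0.11320 + 0.99824×0.99357×0.99998 = 0.010592 + 0.991801 = 1.002393.
Q̄ = (S₀/π) × [bracket] = (1361/π) × 1.002393 = 434.26 W/m².
Ratio Q̄_A / Q̄_B = 395.64 / 434.26 = 0.9111.

Q̄_A / Q̄_B ≈ 0.911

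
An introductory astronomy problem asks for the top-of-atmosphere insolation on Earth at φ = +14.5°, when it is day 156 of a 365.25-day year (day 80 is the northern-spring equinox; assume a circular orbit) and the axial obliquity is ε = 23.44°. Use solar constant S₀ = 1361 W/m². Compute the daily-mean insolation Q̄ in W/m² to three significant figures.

Solar longitude: λ_s = 360° × (156 − 80)/365.25 = 74.908°.
sin δ = sin 23.44° × sin 74.908° = 0.38407, so δ = +22.586°.
cos H₀ = −tan(+14.5°) tan(+22.586°) = -0.1076, H₀ = 1.6786 rad.
Bracket: H₀ sin φ sin δ + cos φ cos δ sin H₀ = 1.6786×0.25038×0.38407 + 0.96815×0.92330×0.99420 = 0.161420 + 0.888708 = 1.050128.
Q̄ = (S₀/π) × [bracket] = (1361/π) × 1.050128 = 454.9 W/m².

Q̄ ≈ 455 W/m²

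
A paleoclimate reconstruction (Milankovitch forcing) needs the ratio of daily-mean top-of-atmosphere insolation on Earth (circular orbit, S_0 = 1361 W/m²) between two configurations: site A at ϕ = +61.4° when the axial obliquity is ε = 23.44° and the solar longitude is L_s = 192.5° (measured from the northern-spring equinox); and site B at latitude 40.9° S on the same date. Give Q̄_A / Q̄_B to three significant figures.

Q̄_A / Q̄_B ≈ 0.432

— Configuration A (ϕ=+61.4°):
Solar declination: sin δ = sin ε · sin L_s = sin 23.44° × sin 192.5° = -0.08610, so δ = -4.939°.
cos h₀ = −tan(+61.4°) tan(-4.939°) = 0.1585, h₀ = 1.4116 rad.
Bracket: h₀ sin ϕ sin δ + cos ϕ cos δ sin h₀ = 1.4116×0.87798×-0.08610 + 0.47869×0.99629×0.98736 = -0.106709 + 0.470886 = 0.364177.
Q̄ = (S_0/π) × [bracket] = (1361/π) × 0.364177 = 157.77 W/m².
— Configuration B (ϕ=-40.9°):
cos h₀ = −tan(-40.9°) tan(-4.939°) = -0.0749, h₀ = 1.6457 rad.
Bracket: h₀ sin ϕ sin δ + cos ϕ cos δ sin h₀ = 1.6457×-0.65474×-0.08610 + 0.75585×0.99629×0.99719 = 0.092773 + 0.750930 = 0.843703.
Q̄ = (S_0/π) × [bracket] = (1361/π) × 0.843703 = 365.51 W/m².
Ratio Q̄_A / Q̄_B = 157.77 / 365.51 = 0.4316.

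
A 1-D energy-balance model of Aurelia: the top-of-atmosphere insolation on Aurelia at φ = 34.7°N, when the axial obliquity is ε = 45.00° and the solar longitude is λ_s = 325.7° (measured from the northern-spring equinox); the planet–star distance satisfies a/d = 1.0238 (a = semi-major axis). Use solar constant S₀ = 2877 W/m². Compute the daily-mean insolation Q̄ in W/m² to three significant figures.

Solar declination: sin δ = sin ε · sin λ_s = sin 45.00° × sin 325.7° = -0.39847, so δ = -23.483°.
cos H₀ = −tan(+34.7°) tan(-23.483°) = 0.3008, H₀ = 1.2652 rad.
Bracket: H₀ sin φ sin δ + cos φ cos δ sin H₀ = 1.2652×0.56928×-0.39847 + 0.82214×0.91718×0.95368 = -0.286999 + 0.719123 = 0.432124.
Inverse-square distance factor (a/d)² = 1.0238² = 1.048166.
Q̄ = (S₀/π) × 1.048166 × [bracket] = (2877/π) × 1.048166 × 0.432124 = 414.8 W/m².

Q̄ ≈ 415 W/m²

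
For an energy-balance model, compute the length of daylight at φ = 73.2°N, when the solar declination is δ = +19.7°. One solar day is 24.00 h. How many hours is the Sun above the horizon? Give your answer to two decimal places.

24.00 h

Sunrise equation: cos H₀ = −tan φ · tan δ = -1.1859 ≤ −1, so the Sun never sets (polar day) and H₀ = π.
Daylight = 2H₀/(2π) × 24.00 h = (3.1416/π) × 24.00 = 24.00 h.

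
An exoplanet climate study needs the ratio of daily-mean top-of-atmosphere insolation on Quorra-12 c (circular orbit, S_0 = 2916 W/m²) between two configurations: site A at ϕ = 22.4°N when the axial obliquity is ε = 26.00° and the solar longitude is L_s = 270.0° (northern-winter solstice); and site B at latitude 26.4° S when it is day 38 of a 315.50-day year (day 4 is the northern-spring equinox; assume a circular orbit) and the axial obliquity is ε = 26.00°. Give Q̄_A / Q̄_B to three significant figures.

— Configuration A (ϕ=+22.4°):
Solar declination: sin δ = sin ε · sin L_s = sin 26.00° × sin 270.0° = -0.43837, so δ = -26.000°.
cos h₀ = −tan(+22.4°) tan(-26.000°) = 0.2010, h₀ = 1.3684 rad.
Bracket: h₀ sin ϕ sin δ + cos ϕ cos δ sin h₀ = 1.3684×0.38107×-0.43837 + 0.92455×0.89879×0.97959 = -0.228591 + 0.814016 = 0.585425.
Q̄ = (S_0/π) × [bracket] = (2916/π) × 0.585425 = 543.39 W/m².
— Configuration B (ϕ=-26.4°):
Solar longitude: L_s = 360° × (38 − 4)/315.50 = 38.796°.
sin δ = sin 26.00° × sin 38.796° = 0.27466, so δ = +15.942°.
cos h₀ = −tan(-26.4°) tan(+15.942°) = 0.1418, h₀ = 1.4285 rad.
Bracket: h₀ sin ϕ sin δ + cos ϕ cos δ sin h₀ = 1.4285×-0.44464×0.27466 + 0.89571×0.96154×0.98990 = -0.174455 + 0.852562 = 0.678107.
Q̄ = (S_0/π) × [bracket] = (2916/π) × 0.678107 = 629.41 W/m².
Ratio Q̄_A / Q̄_B = 543.39 / 629.41 = 0.8633.

Q̄_A / Q̄_B ≈ 0.863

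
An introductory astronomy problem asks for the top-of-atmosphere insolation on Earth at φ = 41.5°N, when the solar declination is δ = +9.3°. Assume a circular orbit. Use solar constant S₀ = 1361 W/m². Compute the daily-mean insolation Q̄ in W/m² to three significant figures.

cos H₀ = −tan(+41.5°) tan(+9.300°) = -0.1449, H₀ = 1.7162 rad.
Bracket: H₀ sin φ sin δ + cos φ cos δ sin H₀ = 1.7162×0.66262×0.16160 + 0.74896×0.98686×0.98945 = 0.183770 + 0.731321 = 0.915091.
Q̄ = (S₀/π) × [bracket] = (1361/π) × 0.915091 = 396.4 W/m².

Q̄ ≈ 396 W/m²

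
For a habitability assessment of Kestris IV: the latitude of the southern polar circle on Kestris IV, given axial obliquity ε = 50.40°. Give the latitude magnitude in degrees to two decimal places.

39.60°

The polar circle is the lowest latitude that experiences at least one full rotation of continuous darkness at the northern-summer solstice; it lies at |φ| = 90° − ε = 90° − 50.40° = 39.60°.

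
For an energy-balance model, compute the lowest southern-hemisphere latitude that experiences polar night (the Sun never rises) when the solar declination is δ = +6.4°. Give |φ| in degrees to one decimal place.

|φ| = 83.6°

Polar night requires cos H₀ = −tan φ tan δ ≥ 1, i.e. tan φ tan δ ≤ −1.
The boundary is |tan φ| · |tan δ| = 1, so |φ| = 90° − |δ| = 90° − 6.4° = 83.6° in the southern hemisphere.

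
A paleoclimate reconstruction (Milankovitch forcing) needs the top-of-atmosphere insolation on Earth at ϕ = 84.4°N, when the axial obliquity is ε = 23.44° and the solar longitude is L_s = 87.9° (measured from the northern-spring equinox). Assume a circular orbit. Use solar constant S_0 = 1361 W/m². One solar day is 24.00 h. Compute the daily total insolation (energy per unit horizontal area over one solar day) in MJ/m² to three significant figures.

46.5 MJ/m²

Solar declination: sin δ = sin ε · sin L_s = sin 23.44° × sin 87.9° = 0.39752, so δ = +23.423°.
cos h₀ = −tan(+84.4°) tan(+23.423°) = -4.4183 ≤ −1 ⇒ polar day, h₀ = π.
Bracket: h₀ sin ϕ sin δ + cos ϕ cos δ sin h₀ = 3.1416×0.99523×0.39752 + 0.09758×0.91759×0.00000 = 1.242892 + 0.000000 = 1.242892.
Q̄ = (S_0/π) × [bracket] = (1361/π) × 1.242892 = 538.45 W/m².
Daily total = Q̄ × 24.00 h × 3600 s/h = 538.45 × 24.00 × 3600 / 10⁶ = 46.52 MJ/m².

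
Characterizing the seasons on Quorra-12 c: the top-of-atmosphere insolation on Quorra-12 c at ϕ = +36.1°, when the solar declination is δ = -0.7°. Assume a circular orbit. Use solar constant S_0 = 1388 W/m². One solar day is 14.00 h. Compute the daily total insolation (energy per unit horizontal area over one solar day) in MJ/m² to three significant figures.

17.7 MJ/m²

cos h₀ = −tan(+36.1°) tan(-0.700°) = 0.0089, h₀ = 1.5619 rad.
Bracket: h₀ sin ϕ sin δ + cos ϕ cos δ sin h₀ = 1.5619×0.58920×-0.01222 + 0.80799×0.99993×0.99996 = -0.011246 + 0.807901 = 0.796655.
Q̄ = (S_0/π) × [bracket] = (1388/π) × 0.796655 = 351.97 W/m².
Daily total = Q̄ × 14.00 h × 3600 s/h = 351.97 × 14.00 × 3600 / 10⁶ = 17.74 MJ/m².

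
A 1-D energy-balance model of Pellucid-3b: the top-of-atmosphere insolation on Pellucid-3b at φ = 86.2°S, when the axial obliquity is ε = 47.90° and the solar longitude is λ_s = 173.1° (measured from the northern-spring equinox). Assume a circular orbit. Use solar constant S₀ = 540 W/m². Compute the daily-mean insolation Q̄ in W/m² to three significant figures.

Solar declination: sin δ = sin ε · sin λ_s = sin 47.90° × sin 173.1° = 0.08914, so δ = +5.114°.
cos H₀ = −tan(-86.2°) tan(+5.114°) = 1.3474 ≥ 1 ⇒ polar night, H₀ = 0 and Q̄ = 0.

Q̄ ≈ 0.00 W/m²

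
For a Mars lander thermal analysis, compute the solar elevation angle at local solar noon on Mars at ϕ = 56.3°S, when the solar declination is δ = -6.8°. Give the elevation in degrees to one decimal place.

At local noon the hour angle is zero, so the zenith angle equals |ϕ − δ| = |-56.3° − (-6.800°)| = 49.500°.
Elevation = 90° − 49.500° = 40.5°.

40.5°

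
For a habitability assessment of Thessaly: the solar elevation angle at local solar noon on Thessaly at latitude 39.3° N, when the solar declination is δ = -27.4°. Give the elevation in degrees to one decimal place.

23.3°

At local noon the hour angle is zero, so the zenith angle equals |φ − δ| = |+39.3° − (-27.400°)| = 66.700°.
Elevation = 90° − 66.700° = 23.3°.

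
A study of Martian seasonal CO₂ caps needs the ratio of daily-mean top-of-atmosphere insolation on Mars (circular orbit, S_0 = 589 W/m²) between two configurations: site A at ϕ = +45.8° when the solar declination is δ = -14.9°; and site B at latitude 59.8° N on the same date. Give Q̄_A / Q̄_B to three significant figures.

— Configuration A (ϕ=+45.8°):
cos h₀ = −tan(+45.8°) tan(-14.900°) = 0.2736, h₀ = 1.2936 rad.
Bracket: h₀ sin ϕ sin δ + cos ϕ cos δ sin h₀ = 1.2936×0.71691×-0.25713 + 0.69717×0.96638×0.96184 = -0.238461 + 0.648022 = 0.409561.
Q̄ = (S_0/π) × [bracket] = (589/π) × 0.409561 = 76.786 W/m².
— Configuration B (ϕ=+59.8°):
cos h₀ = −tan(+59.8°) tan(-14.900°) = 0.4572, h₀ = 1.0960 rad.
Bracket: h₀ sin ϕ sin δ + cos ϕ cos δ sin h₀ = 1.0960×0.86427×-0.25713 + 0.50302×0.96638×0.88938 = -0.243564 + 0.432335 = 0.188771.
Q̄ = (S_0/π) × [bracket] = (589/π) × 0.188771 = 35.392 W/m².
Ratio Q̄_A / Q̄_B = 76.786 / 35.392 = 2.170.

Q̄_A / Q̄_B ≈ 2.17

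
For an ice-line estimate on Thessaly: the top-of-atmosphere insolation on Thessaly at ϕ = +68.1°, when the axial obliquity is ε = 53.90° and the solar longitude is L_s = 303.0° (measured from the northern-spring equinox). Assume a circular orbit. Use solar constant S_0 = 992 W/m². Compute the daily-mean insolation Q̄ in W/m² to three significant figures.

Q̄ ≈ 0.00 W/m²

Solar declination: sin δ = sin ε · sin L_s = sin 53.90° × sin 303.0° = -0.67764, so δ = -42.659°.
cos h₀ = −tan(+68.1°) tan(-42.659°) = 2.2922 ≥ 1 ⇒ polar night, h₀ = 0 and Q̄ = 0.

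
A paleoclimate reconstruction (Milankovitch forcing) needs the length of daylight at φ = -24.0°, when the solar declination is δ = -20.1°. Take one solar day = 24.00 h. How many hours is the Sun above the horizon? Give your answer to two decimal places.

13.25 h

cos H₀ = −tan φ · tan δ = −tan(-24.0°) × tan(-20.100°) = -0.1629, so H₀ = 1.7345 rad = 99.38°.
Daylight = 2H₀/(2π) × 24.00 h = (1.7345/π) × 24.00 = 13.25 h.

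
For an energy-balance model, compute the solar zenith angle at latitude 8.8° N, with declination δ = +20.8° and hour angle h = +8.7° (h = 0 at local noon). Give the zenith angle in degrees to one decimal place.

θ_z = 14.6°

cos θ_z = sin φ sin δ + cos φ cos δ cos h = 0.054326 + 0.913192 = 0.967518.
θ_z = arccos(0.967518) = 14.6°.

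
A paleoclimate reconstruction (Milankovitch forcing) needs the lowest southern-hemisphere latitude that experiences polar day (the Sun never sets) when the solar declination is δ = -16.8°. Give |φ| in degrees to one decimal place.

Polar day requires cos H₀ = −tan φ tan δ ≤ −1, i.e. tan φ tan δ ≥ 1.
The boundary is |tan φ| · |tan δ| = 1, so |φ| = 90° − |δ| = 90° − 16.8° = 73.2° in the southern hemisphere.

|φ| = 73.2°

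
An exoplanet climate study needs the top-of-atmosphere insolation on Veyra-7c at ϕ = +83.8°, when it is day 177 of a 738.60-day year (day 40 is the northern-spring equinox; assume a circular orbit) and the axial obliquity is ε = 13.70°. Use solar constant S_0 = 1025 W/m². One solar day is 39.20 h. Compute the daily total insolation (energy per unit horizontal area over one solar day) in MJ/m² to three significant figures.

31.3 MJ/m²

Solar longitude: L_s = 360° × (177 − 40)/738.60 = 66.775°.
sin δ = sin 13.70° × sin 66.775° = 0.21765, so δ = +12.571°.
cos h₀ = −tan(+83.8°) tan(+12.571°) = -2.0527 ≤ −1 ⇒ polar day, h₀ = π.
Bracket: h₀ sin ϕ sin δ + cos ϕ cos δ sin h₀ = 3.1416×0.99415×0.21765 + 0.10800×0.97603×0.00000 = 0.679769 + 0.000000 = 0.679769.
Q̄ = (S_0/π) × [bracket] = (1025/π) × 0.679769 = 221.79 W/m².
Daily total = Q̄ × 39.20 h × 3600 s/h = 221.79 × 39.20 × 3600 / 10⁶ = 31.30 MJ/m².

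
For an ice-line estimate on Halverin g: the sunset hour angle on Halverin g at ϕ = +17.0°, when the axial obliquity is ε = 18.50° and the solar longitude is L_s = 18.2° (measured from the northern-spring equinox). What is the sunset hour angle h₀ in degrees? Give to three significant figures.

Solar declination: sin δ = sin ε · sin L_s = sin 18.50° × sin 18.2° = 0.09911, so δ = +5.688°.
cos h₀ = −tan ϕ · tan δ = −tan(+17.0°) × tan(+5.688°) = -0.0304, so h₀ = 1.6013 rad = 91.74°.

h₀ = 91.7°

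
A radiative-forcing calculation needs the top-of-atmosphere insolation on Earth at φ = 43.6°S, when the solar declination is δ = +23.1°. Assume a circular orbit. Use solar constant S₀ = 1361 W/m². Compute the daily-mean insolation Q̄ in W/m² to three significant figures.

cos H₀ = −tan(-43.6°) tan(+23.100°) = 0.4062, H₀ = 1.1525 rad.
Bracket: H₀ sin φ sin δ + cos φ cos δ sin H₀ = 1.1525×-0.68962×0.39234 + 0.72417×0.91982×0.91379 = -0.311827 + 0.608681 = 0.296854.
Q̄ = (S₀/π) × [bracket] = (1361/π) × 0.296854 = 128.6 W/m².

Q̄ ≈ 129 W/m²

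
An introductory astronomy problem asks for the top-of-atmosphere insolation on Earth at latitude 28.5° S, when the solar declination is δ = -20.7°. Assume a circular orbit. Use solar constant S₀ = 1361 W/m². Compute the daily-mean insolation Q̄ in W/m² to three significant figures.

cos H₀ = −tan(-28.5°) tan(-20.700°) = -0.2052, H₀ = 1.7774 rad.
Bracket: H₀ sin φ sin δ + cos φ cos δ sin H₀ = 1.7774×-0.47716×-0.35347 + 0.87882×0.93544×0.97873 = 0.299779 + 0.804598 = 1.104377.
Q̄ = (S₀/π) × [bracket] = (1361/π) × 1.104377 = 478.4 W/m².

Q̄ ≈ 478 W/m²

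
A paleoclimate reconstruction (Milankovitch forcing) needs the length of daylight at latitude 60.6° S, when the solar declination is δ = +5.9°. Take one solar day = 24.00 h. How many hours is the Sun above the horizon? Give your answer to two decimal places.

cos H₀ = −tan φ · tan δ = −tan(-60.6°) × tan(+5.900°) = 0.1834, so H₀ = 1.3864 rad = 79.43°.
Daylight = 2H₀/(2π) × 24.00 h = (1.3864/π) × 24.00 = 10.59 h.

10.59 h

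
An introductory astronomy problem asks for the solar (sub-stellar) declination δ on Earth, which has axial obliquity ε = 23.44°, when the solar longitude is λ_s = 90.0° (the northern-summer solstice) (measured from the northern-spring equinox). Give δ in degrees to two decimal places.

sin δ = sin ε · sin λ_s = sin 23.44° × sin 90.0° = 0.397789.
δ = arcsin(0.397789) = +23.44°.

δ = +23.44°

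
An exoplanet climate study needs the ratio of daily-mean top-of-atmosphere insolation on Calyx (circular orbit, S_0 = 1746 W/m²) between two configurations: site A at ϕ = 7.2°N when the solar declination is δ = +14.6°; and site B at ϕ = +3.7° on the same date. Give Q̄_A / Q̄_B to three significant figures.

— Configuration A (ϕ=+7.2°):
cos h₀ = −tan(+7.2°) tan(+14.600°) = -0.0329, h₀ = 1.6037 rad.
Bracket: h₀ sin ϕ sin δ + cos ϕ cos δ sin h₀ = 1.6037×0.12533×0.25207 + 0.99211×0.96771×0.99946 = 0.050664 + 0.959556 = 1.010220.
Q̄ = (S_0/π) × [bracket] = (1746/π) × 1.010220 = 561.45 W/m².
— Configuration B (ϕ=+3.7°):
cos h₀ = −tan(+3.7°) tan(+14.600°) = -0.0168, h₀ = 1.5876 rad.
Bracket: h₀ sin ϕ sin δ + cos ϕ cos δ sin h₀ = 1.5876×0.06453×0.25207 + 0.99792×0.96771×0.99986 = 0.025824 + 0.965562 = 0.991386.
Q̄ = (S_0/π) × [bracket] = (1746/π) × 0.991386 = 550.98 W/m².
Ratio Q̄_A / Q̄_B = 561.45 / 550.98 = 1.019.

Q̄_A / Q̄_B ≈ 1.02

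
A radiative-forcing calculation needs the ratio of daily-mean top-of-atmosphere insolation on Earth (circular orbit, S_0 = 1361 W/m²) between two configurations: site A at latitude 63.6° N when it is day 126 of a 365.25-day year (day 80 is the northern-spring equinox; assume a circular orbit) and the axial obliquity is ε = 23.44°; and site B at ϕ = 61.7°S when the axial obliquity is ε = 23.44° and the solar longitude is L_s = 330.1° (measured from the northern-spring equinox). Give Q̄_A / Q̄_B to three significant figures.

— Configuration A (ϕ=+63.6°):
Solar longitude: L_s = 360° × (126 − 80)/365.25 = 45.339°.
sin δ = sin 23.44° × sin 45.339° = 0.28294, so δ = +16.436°.
cos h₀ = −tan(+63.6°) tan(+16.436°) = -0.5943, h₀ = 2.2071 rad.
Bracket: h₀ sin ϕ sin δ + cos ϕ cos δ sin h₀ = 2.2071×0.89571×0.28294 + 0.44464×0.95914×0.80428 = 0.559350 + 0.343003 = 0.902353.
Q̄ = (S_0/π) × [bracket] = (1361/π) × 0.902353 = 390.92 W/m².
— Configuration B (ϕ=-61.7°):
Solar declination: sin δ = sin ε · sin L_s = sin 23.44° × sin 330.1° = -0.19829, so δ = -11.437°.
cos h₀ = −tan(-61.7°) tan(-11.437°) = -0.3757, h₀ = 1.9560 rad.
Bracket: h₀ sin ϕ sin δ + cos ϕ cos δ sin h₀ = 1.9560×-0.88048×-0.19829 + 0.47409×0.98014×0.92673 = 0.341499 + 0.430628 = 0.772127.
Q̄ = (S_0/π) × [bracket] = (1361/π) × 0.772127 = 334.50 W/m².
Ratio Q̄_A / Q̄_B = 390.92 / 334.50 = 1.169.

Q̄_A / Q̄_B ≈ 1.17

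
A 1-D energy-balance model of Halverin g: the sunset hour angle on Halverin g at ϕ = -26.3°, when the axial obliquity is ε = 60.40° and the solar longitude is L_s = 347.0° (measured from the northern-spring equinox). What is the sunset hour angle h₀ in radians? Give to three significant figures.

h₀ = 1.67 rad

Solar declination: sin δ = sin ε · sin L_s = sin 60.40° × sin 347.0° = -0.19559, so δ = -11.279°.
cos h₀ = −tan ϕ · tan δ = −tan(-26.3°) × tan(-11.279°) = -0.0986, so h₀ = 1.6695 rad = 95.66°.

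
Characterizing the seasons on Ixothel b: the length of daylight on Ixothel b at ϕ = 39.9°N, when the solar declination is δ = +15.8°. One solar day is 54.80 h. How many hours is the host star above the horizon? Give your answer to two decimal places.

cos h₀ = −tan ϕ · tan δ = −tan(+39.9°) × tan(+15.800°) = -0.2366, so h₀ = 1.8097 rad = 103.69°.
Daylight = 2h₀/(2π) × 54.80 h = (1.8097/π) × 54.80 = 31.57 h.

31.57 h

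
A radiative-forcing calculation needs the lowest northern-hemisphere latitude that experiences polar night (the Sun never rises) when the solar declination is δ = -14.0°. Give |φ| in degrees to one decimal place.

Polar night requires cos H₀ = −tan φ tan δ ≥ 1, i.e. tan φ tan δ ≤ −1.
The boundary is |tan φ| · |tan δ| = 1, so |φ| = 90° − |δ| = 90° − 14.0° = 76.0° in the northern hemisphere.

|φ| = 76.0°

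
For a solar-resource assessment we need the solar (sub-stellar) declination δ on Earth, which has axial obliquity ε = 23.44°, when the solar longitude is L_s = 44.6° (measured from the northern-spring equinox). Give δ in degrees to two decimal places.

δ = +16.22°

sin δ = sin ε · sin L_s = sin 23.44° × sin 44.6° = 0.279308.
δ = arcsin(0.279308) = +16.22°.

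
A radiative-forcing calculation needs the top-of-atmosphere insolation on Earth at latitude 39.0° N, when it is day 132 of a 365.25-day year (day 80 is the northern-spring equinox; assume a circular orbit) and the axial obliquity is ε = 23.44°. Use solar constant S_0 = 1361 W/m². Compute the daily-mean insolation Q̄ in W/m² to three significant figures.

Q̄ ≈ 464 W/m²

Solar longitude: L_s = 360° × (132 − 80)/365.25 = 51.253°.
sin δ = sin 23.44° × sin 51.253° = 0.31024, so δ = +18.074°.
cos h₀ = −tan(+39.0°) tan(+18.074°) = -0.2643, h₀ = 1.8382 rad.
Bracket: h₀ sin ϕ sin δ + cos ϕ cos δ sin h₀ = 1.8382×0.62932×0.31024 + 0.77715×0.95066×0.96445 = 0.358891 + 0.712541 = 1.071432.
Q̄ = (S_0/π) × [bracket] = (1361/π) × 1.071432 = 464.2 W/m².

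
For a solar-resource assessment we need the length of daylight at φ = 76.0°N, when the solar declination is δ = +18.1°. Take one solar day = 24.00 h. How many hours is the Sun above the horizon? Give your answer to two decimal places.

24.00 h

Sunrise equation: cos H₀ = −tan φ · tan δ = -1.3109 ≤ −1, so the Sun never sets (polar day) and H₀ = π.
Daylight = 2H₀/(2π) × 24.00 h = (3.1416/π) × 24.00 = 24.00 h.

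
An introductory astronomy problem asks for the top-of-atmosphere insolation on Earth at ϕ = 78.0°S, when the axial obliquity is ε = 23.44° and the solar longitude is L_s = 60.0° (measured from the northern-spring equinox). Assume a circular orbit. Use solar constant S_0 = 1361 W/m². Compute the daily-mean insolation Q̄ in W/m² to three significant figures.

Q̄ ≈ 0.00 W/m²

Solar declination: sin δ = sin ε · sin L_s = sin 23.44° × sin 60.0° = 0.34449, so δ = +20.151°.
cos h₀ = −tan(-78.0°) tan(+20.151°) = 1.7264 ≥ 1 ⇒ polar night, h₀ = 0 and Q̄ = 0.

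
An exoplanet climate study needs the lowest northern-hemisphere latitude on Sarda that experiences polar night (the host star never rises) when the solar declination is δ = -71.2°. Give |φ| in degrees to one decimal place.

|φ| = 18.8°

Polar night requires cos H₀ = −tan φ tan δ ≥ 1, i.e. tan φ tan δ ≤ −1.
The boundary is |tan φ| · |tan δ| = 1, so |φ| = 90° − |δ| = 90° − 71.2° = 18.8° in the northern hemisphere.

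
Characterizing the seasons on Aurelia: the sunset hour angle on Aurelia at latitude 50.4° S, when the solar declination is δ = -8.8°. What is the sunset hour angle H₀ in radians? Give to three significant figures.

cos H₀ = −tan φ · tan δ = −tan(-50.4°) × tan(-8.800°) = -0.1871, so H₀ = 1.7590 rad = 100.79°.

H₀ = 1.76 rad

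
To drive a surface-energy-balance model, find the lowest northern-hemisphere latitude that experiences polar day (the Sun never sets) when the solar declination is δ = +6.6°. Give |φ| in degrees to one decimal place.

|φ| = 83.4°

Polar day requires cos H₀ = −tan φ tan δ ≤ −1, i.e. tan φ tan δ ≥ 1.
The boundary is |tan φ| · |tan δ| = 1, so |φ| = 90° − |δ| = 90° − 6.6° = 83.4° in the northern hemisphere.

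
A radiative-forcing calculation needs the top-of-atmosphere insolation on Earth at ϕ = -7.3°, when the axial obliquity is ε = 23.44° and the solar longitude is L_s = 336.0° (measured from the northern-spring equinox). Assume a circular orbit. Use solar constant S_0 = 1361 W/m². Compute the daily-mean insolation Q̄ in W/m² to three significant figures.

Q̄ ≈ 438 W/m²

Solar declination: sin δ = sin ε · sin L_s = sin 23.44° × sin 336.0° = -0.16180, so δ = -9.311°.
cos h₀ = −tan(-7.3°) tan(-9.311°) = -0.0210, h₀ = 1.5918 rad.
Bracket: h₀ sin ϕ sin δ + cos ϕ cos δ sin h₀ = 1.5918×-0.12706×-0.16180 + 0.99189×0.98682×0.99978 = 0.032725 + 0.978602 = 1.011327.
Q̄ = (S_0/π) × [bracket] = (1361/π) × 1.011327 = 438.1 W/m².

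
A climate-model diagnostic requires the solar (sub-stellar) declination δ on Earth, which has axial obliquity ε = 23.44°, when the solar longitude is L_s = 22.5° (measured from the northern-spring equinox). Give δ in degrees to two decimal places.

δ = +8.76°

sin δ = sin ε · sin L_s = sin 23.44° × sin 22.5° = 0.152227.
δ = arcsin(0.152227) = +8.76°.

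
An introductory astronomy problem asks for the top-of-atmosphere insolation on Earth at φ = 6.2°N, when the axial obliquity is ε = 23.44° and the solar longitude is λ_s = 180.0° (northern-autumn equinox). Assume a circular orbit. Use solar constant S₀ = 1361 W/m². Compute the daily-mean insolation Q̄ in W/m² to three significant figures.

Solar declination: sin δ = sin ε · sin λ_s = sin 23.44° × sin 180.0° = 0.00000, so δ = +0.000°.
cos H₀ = −tan(+6.2°) tan(+0.000°) = -0.0000, H₀ = 1.5708 rad.
Bracket: H₀ sin φ sin δ + cos φ cos δ sin H₀ = 1.5708×0.10800×0.00000 + 0.99415×1.00000×1.00000 = 0.000000 + 0.994150 = 0.994150.
Q̄ = (S₀/π) × [bracket] = (1361/π) × 0.994150 = 430.7 W/m².

Q̄ ≈ 431 W/m²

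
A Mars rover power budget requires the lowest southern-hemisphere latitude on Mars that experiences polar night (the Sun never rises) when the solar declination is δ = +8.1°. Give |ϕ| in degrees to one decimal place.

Polar night requires cos h₀ = −tan ϕ tan δ ≥ 1, i.e. tan ϕ tan δ ≤ −1.
The boundary is |tan ϕ| · |tan δ| = 1, so |ϕ| = 90° − |δ| = 90° − 8.1° = 81.9° in the southern hemisphere.

|ϕ| = 81.9°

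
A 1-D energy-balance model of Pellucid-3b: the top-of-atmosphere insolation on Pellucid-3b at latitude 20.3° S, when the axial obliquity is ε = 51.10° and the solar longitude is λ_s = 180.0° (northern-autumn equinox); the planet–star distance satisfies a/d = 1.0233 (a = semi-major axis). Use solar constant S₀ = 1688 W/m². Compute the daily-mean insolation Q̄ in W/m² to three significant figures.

Q̄ ≈ 528 W/m²

Solar declination: sin δ = sin ε · sin λ_s = sin 51.10° × sin 180.0° = 0.00000, so δ = +0.000°.
cos H₀ = −tan(-20.3°) tan(+0.000°) = 0.0000, H₀ = 1.5708 rad.
Bracket: H₀ sin φ sin δ + cos φ cos δ sin H₀ = 1.5708×-0.34694×0.00000 + 0.93789×1.00000×1.00000 = -0.000000 + 0.937890 = 0.937890.
Inverse-square distance factor (a/d)² = 1.0233² = 1.047143.
Q̄ = (S₀/π) × 1.047143 × [bracket] = (1688/π) × 1.047143 × 0.937890 = 527.7 W/m².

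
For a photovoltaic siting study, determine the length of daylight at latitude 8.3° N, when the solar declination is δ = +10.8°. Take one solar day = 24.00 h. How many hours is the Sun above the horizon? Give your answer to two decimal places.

cos H₀ = −tan φ · tan δ = −tan(+8.3°) × tan(+10.800°) = -0.0278, so H₀ = 1.5986 rad = 91.59°.
Daylight = 2H₀/(2π) × 24.00 h = (1.5986/π) × 24.00 = 12.21 h.

12.21 h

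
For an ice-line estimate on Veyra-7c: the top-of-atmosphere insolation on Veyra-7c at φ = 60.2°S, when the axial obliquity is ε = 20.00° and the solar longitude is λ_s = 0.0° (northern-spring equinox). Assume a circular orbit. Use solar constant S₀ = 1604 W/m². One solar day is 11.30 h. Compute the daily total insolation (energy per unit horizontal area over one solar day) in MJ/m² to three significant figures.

Solar declination: sin δ = sin ε · sin λ_s = sin 20.00° × sin 0.0° = 0.00000, so δ = +0.000°.
cos H₀ = −tan(-60.2°) tan(+0.000°) = 0.0000, H₀ = 1.5708 rad.
Bracket: H₀ sin φ sin δ + cos φ cos δ sin H₀ = 1.5708×-0.86777×0.00000 + 0.49697×1.00000×1.00000 = -0.000000 + 0.496970 = 0.496970.
Q̄ = (S₀/π) × [bracket] = (1604/π) × 0.496970 = 253.74 W/m².
Daily total = Q̄ × 11.30 h × 3600 s/h = 253.74 × 11.30 × 3600 / 10⁶ = 10.32 MJ/m².

10.3 MJ/m²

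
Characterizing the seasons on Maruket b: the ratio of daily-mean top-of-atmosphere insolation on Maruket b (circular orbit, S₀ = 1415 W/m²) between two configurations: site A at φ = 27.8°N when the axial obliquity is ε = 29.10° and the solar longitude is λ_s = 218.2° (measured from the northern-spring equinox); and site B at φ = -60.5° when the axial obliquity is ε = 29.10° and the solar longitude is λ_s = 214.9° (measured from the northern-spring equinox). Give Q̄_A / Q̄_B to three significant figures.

Q̄_A / Q̄_B ≈ 0.693

— Configuration A (φ=+27.8°):
Solar declination: sin δ = sin ε · sin λ_s = sin 29.10° × sin 218.2° = -0.30075, so δ = -17.503°.
cos H₀ = −tan(+27.8°) tan(-17.503°) = 0.1663, H₀ = 1.4038 rad.
Bracket: H₀ sin φ sin δ + cos φ cos δ sin H₀ = 1.4038×0.46639×-0.30075 + 0.88458×0.95370×0.98608 = -0.196907 + 0.831881 = 0.634974.
Q̄ = (S₀/π) × [bracket] = (1415/π) × 0.634974 = 286.00 W/m².
— Configuration B (φ=-60.5°):
Solar declination: sin δ = sin ε · sin λ_s = sin 29.10° × sin 214.9° = -0.27825, so δ = -16.156°.
cos H₀ = −tan(-60.5°) tan(-16.156°) = -0.5120, H₀ = 2.1083 rad.
Bracket: H₀ sin φ sin δ + cos φ cos δ sin H₀ = 2.1083×-0.87036×-0.27825 + 0.49242×0.96051×0.85896 = 0.510583 + 0.406266 = 0.916849.
Q̄ = (S₀/π) × [bracket] = (1415/π) × 0.916849 = 412.96 W/m².
Ratio Q̄_A / Q̄_B = 286.00 / 412.96 = 0.6926.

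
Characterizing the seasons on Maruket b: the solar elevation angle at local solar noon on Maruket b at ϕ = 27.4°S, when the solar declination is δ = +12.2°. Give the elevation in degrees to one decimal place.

50.4°

At local noon the hour angle is zero, so the zenith angle equals |ϕ − δ| = |-27.4° − (+12.200°)| = 39.600°.
Elevation = 90° − 39.600° = 50.4°.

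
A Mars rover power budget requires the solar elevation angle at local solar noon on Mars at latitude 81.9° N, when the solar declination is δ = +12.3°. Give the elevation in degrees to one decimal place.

20.4°

At local noon the hour angle is zero, so the zenith angle equals |φ − δ| = |+81.9° − (+12.300°)| = 69.600°.
Elevation = 90° − 69.600° = 20.4°.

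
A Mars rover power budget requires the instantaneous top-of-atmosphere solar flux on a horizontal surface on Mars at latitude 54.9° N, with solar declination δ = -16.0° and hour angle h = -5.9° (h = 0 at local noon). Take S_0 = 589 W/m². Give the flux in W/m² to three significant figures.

cos θ_z = sin ϕ sin δ + cos ϕ cos δ cos h = -0.225513 + 0.549803 = 0.324290.
Flux = S_0 · cos θ_z = 589 × 0.324290 = 191.0 W/m².

191 W/m²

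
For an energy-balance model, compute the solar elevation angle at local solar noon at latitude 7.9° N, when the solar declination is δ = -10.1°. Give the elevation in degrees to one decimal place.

72.0°

At local noon the hour angle is zero, so the zenith angle equals |φ − δ| = |+7.9° − (-10.100°)| = 18.000°.
Elevation = 90° − 18.000° = 72.0°.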